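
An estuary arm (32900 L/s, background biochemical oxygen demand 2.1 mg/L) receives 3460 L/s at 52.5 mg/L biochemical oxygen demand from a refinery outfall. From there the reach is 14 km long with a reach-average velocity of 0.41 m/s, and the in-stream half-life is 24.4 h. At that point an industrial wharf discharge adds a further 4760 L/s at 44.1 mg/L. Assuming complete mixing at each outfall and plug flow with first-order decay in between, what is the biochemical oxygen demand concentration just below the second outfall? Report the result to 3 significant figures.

After mixing, C = (32900·2.100 + 3460·52.50) / 36360 = 250700/36360 = 6.896 mg/L; combined flow 36360 L/s.
Travel time t = 14·1000 / 0.41 = 34150 s = 9.485 h.
Half-life 24.4 h → k = ln 2 / 24.4 = 0.02841 h⁻¹ = 0.6818 d⁻¹.
Decay over the reach: 6.896·exp(−kt) = 6.896·0.7638 = 5.267 mg/L.
Second outfall: C = (36360·5.267 + 4760·44.10)/41120 = 9.762 mg/L.

9.76 mg/L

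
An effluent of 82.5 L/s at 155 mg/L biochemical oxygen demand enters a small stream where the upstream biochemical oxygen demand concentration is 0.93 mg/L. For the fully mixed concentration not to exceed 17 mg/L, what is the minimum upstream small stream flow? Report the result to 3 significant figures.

Set C_mix = 17: (Q·0.9300 + 82.50·155.0) / (Q + 82.50) = 17
→ Q = 82.50·(155.0 − 17)/(17 − 0.9300) = 708.5 L/s.

708 L/s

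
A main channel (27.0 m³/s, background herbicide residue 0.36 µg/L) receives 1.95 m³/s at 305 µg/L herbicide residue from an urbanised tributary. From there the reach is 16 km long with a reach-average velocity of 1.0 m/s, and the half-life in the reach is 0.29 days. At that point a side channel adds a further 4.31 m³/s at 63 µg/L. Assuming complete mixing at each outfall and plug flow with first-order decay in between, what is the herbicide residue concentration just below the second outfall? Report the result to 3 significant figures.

19.8 µg/L

Mixed concentration C = ΣQC/ΣQ = (27.00·0.3600 + 1.950·305.0) / 28.95 = 604.5/28.95 = 20.88 µg/L; combined flow 28.95 m³/s.
Travel time t = 16·1000 / 1.0 = 16000 s = 4.444 h.
Half-life 0.29 d → k = ln 2 / 0.29 = 2.390 d⁻¹.
After decay, C = 20.88 × e^(−kt) = 20.88 × 0.6423 = 13.41 µg/L.
At the second outfall, C = (28.95·13.41 + 4.310·63.00) / (28.95 + 4.310) = 19.84 µg/L.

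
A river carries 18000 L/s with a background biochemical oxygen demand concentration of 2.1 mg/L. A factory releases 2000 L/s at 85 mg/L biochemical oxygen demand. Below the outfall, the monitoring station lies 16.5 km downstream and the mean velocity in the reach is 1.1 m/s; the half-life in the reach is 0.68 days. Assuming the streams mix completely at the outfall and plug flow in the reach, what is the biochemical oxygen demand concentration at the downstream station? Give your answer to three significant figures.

8.70 mg/L

Mixed concentration C = ΣQC/ΣQ = (18000·2.100 + 2000·85.00) / 20000 = 207800/20000 = 10.39 mg/L.
Travel time t = 16.5·1000 / 1.1 = 15000 s = 4.167 h.
Half-life 0.68 d → k = ln 2 / 0.68 = 1.019 d⁻¹.
After decay, C = 10.39 × e^(−kt) = 10.39 × 0.8378 = 8.705 mg/L.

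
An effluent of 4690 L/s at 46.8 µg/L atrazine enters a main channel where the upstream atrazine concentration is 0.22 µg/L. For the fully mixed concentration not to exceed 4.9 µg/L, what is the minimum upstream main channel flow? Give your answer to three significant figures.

Set C_mix = 4.9: (Q·0.2200 + 4690·46.80) / (Q + 4690) = 4.9
→ Q = 4690·(46.80 − 4.9)/(4.9 − 0.2200) = 41990 L/s.

42000 L/s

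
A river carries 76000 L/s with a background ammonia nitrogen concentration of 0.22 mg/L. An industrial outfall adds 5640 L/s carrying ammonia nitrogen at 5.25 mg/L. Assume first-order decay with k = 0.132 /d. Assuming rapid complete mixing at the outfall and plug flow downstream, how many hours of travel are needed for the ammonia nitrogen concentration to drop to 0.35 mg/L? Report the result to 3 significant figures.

Mixed concentration C = ΣQC/ΣQ = (76000·0.2200 + 5640·5.250) / 81640 = 46330/81640 = 0.5675 mg/L.
0.5675·exp(−k·t) = 0.35 → t = ln(0.5675/0.35)/k = 316300 s = 87.87 h.

87.9 h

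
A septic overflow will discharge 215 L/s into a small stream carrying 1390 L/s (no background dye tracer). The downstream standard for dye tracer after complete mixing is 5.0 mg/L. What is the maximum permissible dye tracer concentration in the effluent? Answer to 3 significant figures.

At the limit, (Qr·Cr + Qe·Cₑ)/(Qr + Qe) = 5.0:
Cₑ = (1605·5.0 − 1390·0) / 215.0 = 37.33 mg/L.

37.3 mg/L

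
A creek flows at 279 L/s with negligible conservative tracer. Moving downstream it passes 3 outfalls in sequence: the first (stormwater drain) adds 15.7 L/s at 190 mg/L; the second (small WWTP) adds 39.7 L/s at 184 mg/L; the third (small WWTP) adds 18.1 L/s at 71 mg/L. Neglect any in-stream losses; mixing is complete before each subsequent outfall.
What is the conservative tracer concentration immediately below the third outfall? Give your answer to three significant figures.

After outfall 1: Q = 279.0 + 15.70 = 294.7 L/s; C = (279.0·0 + 15.70·190.0)/294.7 = 10.12 mg/L.
After outfall 2: Q = 294.7 + 39.70 = 334.4 L/s; C = (294.7·10.12 + 39.70·184.0)/334.4 = 30.76 mg/L.
After outfall 3: Q = 334.4 + 18.10 = 352.5 L/s; C = (334.4·30.76 + 18.10·71.00)/352.5 = 32.83 mg/L.

32.8 mg/L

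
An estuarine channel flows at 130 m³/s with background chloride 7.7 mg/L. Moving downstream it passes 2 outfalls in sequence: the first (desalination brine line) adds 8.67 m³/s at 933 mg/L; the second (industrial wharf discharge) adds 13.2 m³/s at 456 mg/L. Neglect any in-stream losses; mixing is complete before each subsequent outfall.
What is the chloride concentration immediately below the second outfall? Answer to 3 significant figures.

99.5 mg/L

After outfall 1: Q = 130.0 + 8.670 = 138.7 m³/s; C = (130.0·7.700 + 8.670·933.0)/138.7 = 65.55 mg/L.
After outfall 2: Q = 138.7 + 13.20 = 151.9 m³/s; C = (138.7·65.55 + 13.20·456.0)/151.9 = 99.49 mg/L.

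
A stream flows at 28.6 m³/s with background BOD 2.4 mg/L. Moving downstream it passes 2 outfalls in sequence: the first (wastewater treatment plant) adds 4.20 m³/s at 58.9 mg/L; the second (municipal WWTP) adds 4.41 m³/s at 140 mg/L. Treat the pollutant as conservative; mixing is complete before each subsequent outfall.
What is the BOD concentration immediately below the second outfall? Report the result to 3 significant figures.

25.1 mg/L

Outfall 1: combined Q = 32.80 m³/s; C = (28.60·2.400 + 4.200·58.90)/32.80 = 9.635 mg/L.
Outfall 2: combined Q = 37.21 m³/s; C = (32.80·9.635 + 4.410·140.0)/37.21 = 25.09 mg/L.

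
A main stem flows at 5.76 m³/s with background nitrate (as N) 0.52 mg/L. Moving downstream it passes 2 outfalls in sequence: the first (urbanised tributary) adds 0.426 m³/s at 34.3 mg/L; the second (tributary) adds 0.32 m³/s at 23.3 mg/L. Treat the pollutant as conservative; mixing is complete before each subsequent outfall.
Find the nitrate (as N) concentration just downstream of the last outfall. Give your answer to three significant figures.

Outfall 1: combined Q = 6.186 m³/s; C = (5.760·0.5200 + 0.4260·34.30)/6.186 = 2.846 mg/L.
Outfall 2: combined Q = 6.506 m³/s; C = (6.186·2.846 + 0.3200·23.30)/6.506 = 3.852 mg/L.

3.85 mg/L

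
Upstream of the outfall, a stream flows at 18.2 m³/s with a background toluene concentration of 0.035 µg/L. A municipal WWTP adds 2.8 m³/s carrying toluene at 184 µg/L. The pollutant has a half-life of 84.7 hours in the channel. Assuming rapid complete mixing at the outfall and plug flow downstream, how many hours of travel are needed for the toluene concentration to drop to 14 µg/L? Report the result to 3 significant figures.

68.7 h

After mixing, C = (18.20·0.03500 + 2.800·184.0) / 21.00 = 515.8/21.00 = 24.56 µg/L.
Half-life 84.7 h → k = ln 2 / 84.7 = 0.008184 h⁻¹ = 0.1964 d⁻¹.
24.56·exp(−k·t) = 14 → t = ln(24.56/14)/k = 247300 s = 68.70 h.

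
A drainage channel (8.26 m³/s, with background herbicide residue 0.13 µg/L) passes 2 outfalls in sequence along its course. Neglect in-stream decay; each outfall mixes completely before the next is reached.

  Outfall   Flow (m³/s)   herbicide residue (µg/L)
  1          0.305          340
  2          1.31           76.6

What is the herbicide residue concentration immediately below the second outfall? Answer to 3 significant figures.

20.8 µg/L

Outfall 1: combined Q = 8.565 m³/s; C = (8.260·0.1300 + 0.3050·340.0)/8.565 = 12.23 µg/L.
Outfall 2: combined Q = 9.875 m³/s; C = (8.565·12.23 + 1.310·76.60)/9.875 = 20.77 µg/L.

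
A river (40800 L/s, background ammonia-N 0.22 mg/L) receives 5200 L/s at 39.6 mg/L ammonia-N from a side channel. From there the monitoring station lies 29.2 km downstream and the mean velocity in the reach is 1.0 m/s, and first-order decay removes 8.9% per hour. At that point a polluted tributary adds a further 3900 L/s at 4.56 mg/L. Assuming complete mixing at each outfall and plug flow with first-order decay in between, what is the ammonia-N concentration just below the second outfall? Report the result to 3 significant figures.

2.38 mg/L

After mixing, C = (40800·0.2200 + 5200·39.60) / 46000 = 214900/46000 = 4.672 mg/L; combined flow 46000 L/s.
Travel time t = 29.2·1000 / 1.0 = 29200 s = 8.111 h.
8.9%/h lost → k = −ln(1 − 0.089) = 0.09321 h⁻¹.
After decay, C = 4.672 × e^(−kt) = 4.672 × 0.4695 = 2.193 mg/L.
Second outfall: C = (46000·2.193 + 3900·4.560)/49900 = 2.378 mg/L.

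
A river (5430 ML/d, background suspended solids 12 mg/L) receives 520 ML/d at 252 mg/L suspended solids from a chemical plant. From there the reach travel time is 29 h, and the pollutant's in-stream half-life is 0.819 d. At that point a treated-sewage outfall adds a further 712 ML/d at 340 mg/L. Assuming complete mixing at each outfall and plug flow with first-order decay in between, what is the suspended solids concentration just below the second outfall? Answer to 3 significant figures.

Flow-weighted average: C = (5430·12.00 + 520.0·252.0) / 5950 = 196200/5950 = 32.97 mg/L; combined flow 5950 ML/d.
Half-life 0.819 d → k = ln 2 / 0.819 = 0.8463 d⁻¹.
First-order decay: C = 32.97·exp(−k·t) = 32.97·0.3596 = 11.86 mg/L.
Second outfall: C = (5950·11.86 + 712.0·340.0)/6662 = 46.93 mg/L.

46.9 mg/L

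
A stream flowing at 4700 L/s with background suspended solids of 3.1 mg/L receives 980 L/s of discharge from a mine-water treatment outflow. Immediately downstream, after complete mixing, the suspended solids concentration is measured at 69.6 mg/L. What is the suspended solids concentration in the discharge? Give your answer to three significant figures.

Mass balance: 4700·3.100 + 980.0·Cₑ = 5680·69.60
→ Cₑ = (5680·69.60 − 4700·3.100) / 980.0 = 388.5 mg/L.

389 mg/L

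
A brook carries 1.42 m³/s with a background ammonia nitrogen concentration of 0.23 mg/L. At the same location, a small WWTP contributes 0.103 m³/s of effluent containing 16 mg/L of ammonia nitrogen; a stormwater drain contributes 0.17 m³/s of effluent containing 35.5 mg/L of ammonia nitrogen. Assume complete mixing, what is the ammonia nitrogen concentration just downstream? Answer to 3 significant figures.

Mass balance: C = (1.420·0.2300 + 0.1030·16.00 + 0.1700·35.50) / 1.693 = 8.010/1.693 = 4.731 mg/L.

4.73 mg/L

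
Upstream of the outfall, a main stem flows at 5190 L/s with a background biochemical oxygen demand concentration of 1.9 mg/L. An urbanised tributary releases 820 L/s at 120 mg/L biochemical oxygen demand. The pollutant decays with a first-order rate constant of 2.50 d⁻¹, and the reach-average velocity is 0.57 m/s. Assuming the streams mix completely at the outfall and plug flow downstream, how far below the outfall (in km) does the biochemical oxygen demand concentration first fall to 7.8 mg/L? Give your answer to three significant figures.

Flow-weighted average: C = (5190·1.900 + 820.0·120.0) / 6010 = 108300/6010 = 18.01 mg/L.
Set 18.01·exp(−k·t) = 7.8 → t = ln(18.01/7.8)/k = 28930 s = 8.035 h.
Distance = v·t = 0.57·28930 = 16490 m = 16.49 km.

16.5 km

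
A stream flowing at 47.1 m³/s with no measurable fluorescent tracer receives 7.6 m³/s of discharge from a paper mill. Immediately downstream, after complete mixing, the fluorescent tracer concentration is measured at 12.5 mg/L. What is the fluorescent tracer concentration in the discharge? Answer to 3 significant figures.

90.0 mg/L

Mass balance: 47.10·0 + 7.600·Cₑ = 54.70·12.50
→ Cₑ = (54.70·12.50 − 47.10·0) / 7.600 = 89.97 mg/L.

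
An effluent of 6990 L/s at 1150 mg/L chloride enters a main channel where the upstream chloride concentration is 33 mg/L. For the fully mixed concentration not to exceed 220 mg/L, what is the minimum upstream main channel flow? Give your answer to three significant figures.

34800 L/s

Set C_mix = 220: (Q·33.00 + 6990·1150) / (Q + 6990) = 220
→ Q = 6990·(1150 − 220)/(220 − 33.00) = 34760 L/s.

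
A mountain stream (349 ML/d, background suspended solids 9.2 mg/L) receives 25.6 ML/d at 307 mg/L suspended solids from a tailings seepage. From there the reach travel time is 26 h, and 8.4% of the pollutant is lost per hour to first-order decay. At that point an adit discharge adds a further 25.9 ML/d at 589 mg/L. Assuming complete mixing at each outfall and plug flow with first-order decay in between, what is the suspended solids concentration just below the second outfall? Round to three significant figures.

Mixed concentration C = ΣQC/ΣQ = (349.0·9.200 + 25.60·307.0) / 374.6 = 11070/374.6 = 29.55 mg/L; combined flow 374.6 ML/d.
8.4%/h lost → k = −ln(1 − 0.084) = 0.08774 h⁻¹.
After decay, C = 29.55 × e^(−kt) = 29.55 × 0.1022 = 3.019 mg/L.
Second outfall: C = (374.6·3.019 + 25.90·589.0)/400.5 = 40.91 mg/L.

40.9 mg/L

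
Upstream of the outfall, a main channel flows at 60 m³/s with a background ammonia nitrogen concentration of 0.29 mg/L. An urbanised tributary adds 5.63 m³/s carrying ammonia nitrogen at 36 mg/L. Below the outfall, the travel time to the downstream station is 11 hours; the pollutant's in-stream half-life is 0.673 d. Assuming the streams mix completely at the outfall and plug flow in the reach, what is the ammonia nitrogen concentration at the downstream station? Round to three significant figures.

Mixed concentration C = ΣQC/ΣQ = (60.00·0.2900 + 5.630·36.00) / 65.63 = 220.1/65.63 = 3.353 mg/L.
Half-life 0.673 d → k = ln 2 / 0.673 = 1.030 d⁻¹.
First-order decay: C = 3.353·exp(−k·t) = 3.353·0.6237 = 2.092 mg/L.

2.09 mg/L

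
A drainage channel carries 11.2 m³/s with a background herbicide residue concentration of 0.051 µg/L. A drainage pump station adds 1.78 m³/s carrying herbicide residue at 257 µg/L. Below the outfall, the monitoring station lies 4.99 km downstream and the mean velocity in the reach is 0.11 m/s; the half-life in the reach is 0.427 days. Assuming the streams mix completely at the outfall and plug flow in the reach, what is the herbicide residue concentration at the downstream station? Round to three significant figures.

15.0 µg/L

Conservation of mass: C = (11.20·0.05100 + 1.780·257.0) / 12.98 = 458.0/12.98 = 35.29 µg/L.
Travel time t = 4.99·1000 / 0.11 = 45360 s = 12.60 h.
Half-life 0.427 d → k = ln 2 / 0.427 = 1.623 d⁻¹.
First-order decay: C = 35.29·exp(−k·t) = 35.29·0.4264 = 15.05 µg/L.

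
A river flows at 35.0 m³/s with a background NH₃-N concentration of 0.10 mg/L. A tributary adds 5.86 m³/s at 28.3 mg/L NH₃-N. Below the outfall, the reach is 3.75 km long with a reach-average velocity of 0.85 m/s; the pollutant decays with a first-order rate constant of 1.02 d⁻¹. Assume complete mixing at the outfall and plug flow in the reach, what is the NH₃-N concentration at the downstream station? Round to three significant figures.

Mixed concentration C = ΣQC/ΣQ = (35.00·0.1000 + 5.860·28.30) / 40.86 = 169.3/40.86 = 4.144 mg/L.
Travel time t = 3.75·1000 / 0.85 = 4412 s = 1.225 h.
Decay over the reach: 4.144·exp(−kt) = 4.144·0.9492 = 3.934 mg/L.

3.93 mg/L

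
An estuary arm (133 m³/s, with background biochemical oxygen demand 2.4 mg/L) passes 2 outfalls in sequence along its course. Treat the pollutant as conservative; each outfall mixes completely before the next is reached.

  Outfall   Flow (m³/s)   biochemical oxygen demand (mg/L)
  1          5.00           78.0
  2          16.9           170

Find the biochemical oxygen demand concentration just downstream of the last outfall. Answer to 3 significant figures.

After outfall 1: Q = 133.0 + 5.000 = 138.0 m³/s; C = (133.0·2.400 + 5.000·78.00)/138.0 = 5.139 mg/L.
After outfall 2: Q = 138.0 + 16.90 = 154.9 m³/s; C = (138.0·5.139 + 16.90·170.0)/154.9 = 23.13 mg/L.

23.1 mg/L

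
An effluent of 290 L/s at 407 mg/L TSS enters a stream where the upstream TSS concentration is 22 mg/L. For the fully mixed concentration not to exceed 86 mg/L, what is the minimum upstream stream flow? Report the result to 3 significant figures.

Set C_mix = 86: (Q·22.00 + 290.0·407.0) / (Q + 290.0) = 86
→ Q = 290.0·(407.0 − 86)/(86 − 22.00) = 1455 L/s.

1450 L/s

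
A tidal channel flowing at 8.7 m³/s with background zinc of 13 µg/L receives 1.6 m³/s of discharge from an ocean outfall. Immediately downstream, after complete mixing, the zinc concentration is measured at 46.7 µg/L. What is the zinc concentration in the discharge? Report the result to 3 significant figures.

Mass balance: 8.700·13.00 + 1.600·Cₑ = 10.30·46.70
→ Cₑ = (10.30·46.70 − 8.700·13.00) / 1.600 = 229.9 µg/L.

230 µg/L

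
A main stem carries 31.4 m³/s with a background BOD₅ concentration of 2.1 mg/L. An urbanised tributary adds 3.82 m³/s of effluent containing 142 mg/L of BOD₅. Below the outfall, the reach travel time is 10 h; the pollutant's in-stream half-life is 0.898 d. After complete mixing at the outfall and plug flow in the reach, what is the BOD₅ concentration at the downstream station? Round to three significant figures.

Conservation of mass: C = (31.40·2.100 + 3.820·142.0) / 35.22 = 608.4/35.22 = 17.27 mg/L.
Half-life 0.898 d → k = ln 2 / 0.898 = 0.7719 d⁻¹.
Applying C = C₀e^(−kt): 17.27 × 0.7250 = 12.52 mg/L.

12.5 mg/L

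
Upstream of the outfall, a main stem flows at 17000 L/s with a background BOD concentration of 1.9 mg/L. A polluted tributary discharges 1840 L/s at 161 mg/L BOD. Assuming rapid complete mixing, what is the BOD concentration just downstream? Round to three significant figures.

17.4 mg/L

Conservation of mass: C = (17000·1.900 + 1840·161.0) / 18840 = 328500/18840 = 17.44 mg/L.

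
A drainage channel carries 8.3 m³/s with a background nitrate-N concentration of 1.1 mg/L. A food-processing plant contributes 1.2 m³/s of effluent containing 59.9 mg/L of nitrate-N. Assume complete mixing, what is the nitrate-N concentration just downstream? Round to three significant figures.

Flow-weighted average: C = (8.300·1.100 + 1.200·59.90) / 9.500 = 81.01/9.500 = 8.527 mg/L.

8.53 mg/L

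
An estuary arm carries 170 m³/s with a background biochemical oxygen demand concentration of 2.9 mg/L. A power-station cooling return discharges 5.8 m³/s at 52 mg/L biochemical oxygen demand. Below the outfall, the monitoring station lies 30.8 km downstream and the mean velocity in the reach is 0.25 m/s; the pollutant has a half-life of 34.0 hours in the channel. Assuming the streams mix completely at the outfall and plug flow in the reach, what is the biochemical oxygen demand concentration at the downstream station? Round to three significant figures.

After mixing, C = (170.0·2.900 + 5.800·52.00) / 175.8 = 794.6/175.8 = 4.520 mg/L.
Travel time t = 30.8·1000 / 0.25 = 123200 s = 34.22 h.
Half-life 34.0 h → k = ln 2 / 34.0 = 0.02039 h⁻¹ = 0.4893 d⁻¹.
Decay over the reach: 4.520·exp(−kt) = 4.520·0.4977 = 2.250 mg/L.

2.25 mg/L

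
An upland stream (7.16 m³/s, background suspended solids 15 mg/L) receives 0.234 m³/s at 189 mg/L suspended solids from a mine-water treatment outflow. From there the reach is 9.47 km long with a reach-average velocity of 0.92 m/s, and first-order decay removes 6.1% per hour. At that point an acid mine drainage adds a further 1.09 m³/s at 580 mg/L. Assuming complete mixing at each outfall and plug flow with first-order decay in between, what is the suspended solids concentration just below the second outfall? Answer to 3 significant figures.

89.4 mg/L

Conservation of mass: C = (7.160·15.00 + 0.2340·189.0) / 7.394 = 151.6/7.394 = 20.51 mg/L; combined flow 7.394 m³/s.
Travel time t = 9.47·1000 / 0.92 = 10290 s = 2.859 h.
6.1%/h lost → k = −ln(1 − 0.061) = 0.06294 h⁻¹.
Applying C = C₀e^(−kt): 20.51 × 0.8353 = 17.13 mg/L.
At the second outfall, C = (7.394·17.13 + 1.090·580.0) / (7.394 + 1.090) = 89.45 mg/L.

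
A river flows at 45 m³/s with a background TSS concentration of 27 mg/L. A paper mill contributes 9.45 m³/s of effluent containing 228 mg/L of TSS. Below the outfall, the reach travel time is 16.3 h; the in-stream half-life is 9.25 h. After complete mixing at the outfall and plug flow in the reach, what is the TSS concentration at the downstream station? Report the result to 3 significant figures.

After mixing, C = (45.00·27.00 + 9.450·228.0) / 54.45 = 3370/54.45 = 61.88 mg/L.
Half-life 9.25 h → k = ln 2 / 9.25 = 0.07493 h⁻¹ = 1.798 d⁻¹.
First-order decay: C = 61.88·exp(−k·t) = 61.88·0.2948 = 18.24 mg/L.

18.2 mg/L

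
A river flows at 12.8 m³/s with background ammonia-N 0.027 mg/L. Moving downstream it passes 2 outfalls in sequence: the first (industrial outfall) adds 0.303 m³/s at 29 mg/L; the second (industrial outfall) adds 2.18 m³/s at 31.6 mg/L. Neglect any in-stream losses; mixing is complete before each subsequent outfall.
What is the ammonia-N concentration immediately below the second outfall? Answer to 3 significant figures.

5.11 mg/L

Below outfall 1: Q → 13.10 m³/s, C = (12.80·0.02700 + 0.3030·29.00)/13.10 = 0.6970 mg/L.
Below outfall 2: Q → 15.28 m³/s, C = (13.10·0.6970 + 2.180·31.60)/15.28 = 5.105 mg/L.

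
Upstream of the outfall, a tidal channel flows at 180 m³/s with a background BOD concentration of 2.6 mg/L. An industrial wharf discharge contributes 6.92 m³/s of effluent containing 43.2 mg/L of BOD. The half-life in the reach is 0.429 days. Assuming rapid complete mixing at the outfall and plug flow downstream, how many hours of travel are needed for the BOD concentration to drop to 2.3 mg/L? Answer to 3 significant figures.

8.60 h

Mixed concentration C = ΣQC/ΣQ = (180.0·2.600 + 6.920·43.20) / 186.9 = 766.9/186.9 = 4.103 mg/L.
Half-life 0.429 d → k = ln 2 / 0.429 = 1.616 d⁻¹.
4.103·exp(−k·t) = 2.3 → t = ln(4.103/2.3)/k = 30950 s = 8.598 h.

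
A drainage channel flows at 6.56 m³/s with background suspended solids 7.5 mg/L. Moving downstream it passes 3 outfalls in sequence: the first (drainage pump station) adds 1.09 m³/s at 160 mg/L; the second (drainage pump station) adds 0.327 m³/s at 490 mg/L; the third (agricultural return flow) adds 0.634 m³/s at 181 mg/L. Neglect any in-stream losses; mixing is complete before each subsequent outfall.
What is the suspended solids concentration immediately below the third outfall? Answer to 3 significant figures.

57.9 mg/L

Below outfall 1: Q → 7.650 m³/s, C = (6.560·7.500 + 1.090·160.0)/7.650 = 29.23 mg/L.
Below outfall 2: Q → 7.977 m³/s, C = (7.650·29.23 + 0.3270·490.0)/7.977 = 48.12 mg/L.
Below outfall 3: Q → 8.611 m³/s, C = (7.977·48.12 + 0.6340·181.0)/8.611 = 57.90 mg/L.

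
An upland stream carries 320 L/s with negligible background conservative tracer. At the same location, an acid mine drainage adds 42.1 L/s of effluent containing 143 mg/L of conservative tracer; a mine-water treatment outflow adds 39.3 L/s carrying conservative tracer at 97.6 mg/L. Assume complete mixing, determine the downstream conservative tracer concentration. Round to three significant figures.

Flow-weighted average: C = (320.0·0 + 42.10·143.0 + 39.30·97.60) / 401.4 = 9856/401.4 = 24.55 mg/L.

24.6 mg/L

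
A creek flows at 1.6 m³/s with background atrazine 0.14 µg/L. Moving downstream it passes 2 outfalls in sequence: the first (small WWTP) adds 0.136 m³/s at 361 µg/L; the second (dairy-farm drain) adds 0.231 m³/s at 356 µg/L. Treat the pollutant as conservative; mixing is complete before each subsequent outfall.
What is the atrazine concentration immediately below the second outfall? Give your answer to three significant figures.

66.9 µg/L

After outfall 1: Q = 1.600 + 0.1360 = 1.736 m³/s; C = (1.600·0.1400 + 0.1360·361.0)/1.736 = 28.41 µg/L.
After outfall 2: Q = 1.736 + 0.2310 = 1.967 m³/s; C = (1.736·28.41 + 0.2310·356.0)/1.967 = 66.88 µg/L.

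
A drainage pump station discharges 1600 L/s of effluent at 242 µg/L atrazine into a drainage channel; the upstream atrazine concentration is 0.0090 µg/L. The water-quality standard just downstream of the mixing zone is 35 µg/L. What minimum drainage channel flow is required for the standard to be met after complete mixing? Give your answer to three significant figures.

Set C_mix = 35: (Q·0.009000 + 1600·242.0) / (Q + 1600) = 35
→ Q = 1600·(242.0 − 35)/(35 − 0.009000) = 9465 L/s.

9470 L/s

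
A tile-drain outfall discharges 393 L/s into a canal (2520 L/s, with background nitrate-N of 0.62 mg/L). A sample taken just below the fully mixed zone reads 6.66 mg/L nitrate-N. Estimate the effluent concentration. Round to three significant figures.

45.4 mg/L

Mass balance: 2520·0.6200 + 393.0·Cₑ = 2913·6.660
→ Cₑ = (2913·6.660 − 2520·0.6200) / 393.0 = 45.39 mg/L.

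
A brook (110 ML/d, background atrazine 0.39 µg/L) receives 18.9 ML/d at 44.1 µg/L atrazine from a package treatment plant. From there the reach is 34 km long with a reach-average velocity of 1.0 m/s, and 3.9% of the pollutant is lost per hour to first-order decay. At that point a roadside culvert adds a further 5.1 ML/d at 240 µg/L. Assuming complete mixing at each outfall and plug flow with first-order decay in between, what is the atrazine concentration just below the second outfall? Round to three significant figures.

13.6 µg/L

Mass balance: C = (110.0·0.3900 + 18.90·44.10) / 128.9 = 876.4/128.9 = 6.799 µg/L; combined flow 128.9 ML/d.
Travel time t = 34·1000 / 1.0 = 34000 s = 9.444 h.
3.9%/h lost → k = −ln(1 − 0.039) = 0.03978 h⁻¹.
After decay, C = 6.799 × e^(−kt) = 6.799 × 0.6868 = 4.670 µg/L.
Second outfall: C = (128.9·4.670 + 5.100·240.0)/134.0 = 13.63 µg/L.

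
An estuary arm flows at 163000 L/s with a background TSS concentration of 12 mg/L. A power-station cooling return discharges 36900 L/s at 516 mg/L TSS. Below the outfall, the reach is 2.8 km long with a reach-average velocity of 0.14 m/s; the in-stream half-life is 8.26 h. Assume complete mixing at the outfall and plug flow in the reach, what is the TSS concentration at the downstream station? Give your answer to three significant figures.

Flow-weighted average: C = (163000·12.00 + 36900·516.0) / 199900 = 21000000/199900 = 105.0 mg/L.
Travel time t = 2.8·1000 / 0.14 = 20000 s = 5.556 h.
Half-life 8.26 h → k = ln 2 / 8.26 = 0.08392 h⁻¹ = 2.014 d⁻¹.
After decay, C = 105.0 × e^(−kt) = 105.0 × 0.6274 = 65.90 mg/L.

65.9 mg/L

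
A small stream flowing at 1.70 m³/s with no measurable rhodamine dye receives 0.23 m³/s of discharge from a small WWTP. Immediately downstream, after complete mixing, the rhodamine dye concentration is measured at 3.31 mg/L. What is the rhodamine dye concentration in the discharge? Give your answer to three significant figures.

Mass balance: 1.700·0 + 0.2300·Cₑ = 1.930·3.310
→ Cₑ = (1.930·3.310 − 1.700·0) / 0.2300 = 27.78 mg/L.

27.8 mg/L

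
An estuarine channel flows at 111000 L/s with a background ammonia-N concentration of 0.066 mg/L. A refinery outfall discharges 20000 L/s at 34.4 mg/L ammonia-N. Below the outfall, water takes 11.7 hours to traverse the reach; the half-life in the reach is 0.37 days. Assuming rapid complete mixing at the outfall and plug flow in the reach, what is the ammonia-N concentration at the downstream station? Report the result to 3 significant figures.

2.13 mg/L

Conservation of mass: C = (111000·0.06600 + 20000·34.40) / 131000 = 695300/131000 = 5.308 mg/L.
Half-life 0.37 d → k = ln 2 / 0.37 = 1.873 d⁻¹.
Applying C = C₀e^(−kt): 5.308 × 0.4012 = 2.130 mg/L.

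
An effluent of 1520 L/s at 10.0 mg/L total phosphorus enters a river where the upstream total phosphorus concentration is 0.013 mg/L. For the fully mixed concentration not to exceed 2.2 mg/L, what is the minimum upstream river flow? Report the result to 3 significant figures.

5420 L/s

Set C_mix = 2.2: (Q·0.01300 + 1520·10.00) / (Q + 1520) = 2.2
→ Q = 1520·(10.00 − 2.2)/(2.2 − 0.01300) = 5421 L/s.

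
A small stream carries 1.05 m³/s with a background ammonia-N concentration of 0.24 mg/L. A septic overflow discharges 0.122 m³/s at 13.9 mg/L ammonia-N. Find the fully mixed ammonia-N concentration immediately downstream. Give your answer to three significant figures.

Mass balance: C = (1.050·0.2400 + 0.1220·13.90) / 1.172 = 1.948/1.172 = 1.662 mg/L.

1.66 mg/L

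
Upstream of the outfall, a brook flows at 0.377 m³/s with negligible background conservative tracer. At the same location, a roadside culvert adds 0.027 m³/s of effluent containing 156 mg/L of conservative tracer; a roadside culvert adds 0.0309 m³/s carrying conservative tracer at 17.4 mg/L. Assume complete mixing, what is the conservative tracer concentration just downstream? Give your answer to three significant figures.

10.9 mg/L

Conservation of mass: C = (0.3770·0 + 0.02700·156.0 + 0.03090·17.40) / 0.4349 = 4.750/0.4349 = 10.92 mg/L.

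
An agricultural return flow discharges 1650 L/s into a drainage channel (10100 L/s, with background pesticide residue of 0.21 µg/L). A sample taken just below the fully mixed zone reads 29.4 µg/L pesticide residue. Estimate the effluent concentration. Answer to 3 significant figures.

208 µg/L

Mass balance: 10100·0.2100 + 1650·Cₑ = 11750·29.40
→ Cₑ = (11750·29.40 − 10100·0.2100) / 1650 = 208.1 µg/L.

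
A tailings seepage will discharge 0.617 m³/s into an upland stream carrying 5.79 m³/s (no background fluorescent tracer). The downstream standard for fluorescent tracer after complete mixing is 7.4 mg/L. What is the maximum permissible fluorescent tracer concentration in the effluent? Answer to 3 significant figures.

76.8 mg/L

At the limit, (Qr·Cr + Qe·Cₑ)/(Qr + Qe) = 7.4:
Cₑ = (6.407·7.4 − 5.790·0) / 0.6170 = 76.84 mg/L.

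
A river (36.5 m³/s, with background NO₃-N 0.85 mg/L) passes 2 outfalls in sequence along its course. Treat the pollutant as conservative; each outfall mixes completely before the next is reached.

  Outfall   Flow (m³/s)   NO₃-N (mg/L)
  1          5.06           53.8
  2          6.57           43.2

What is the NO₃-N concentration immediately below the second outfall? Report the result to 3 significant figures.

After outfall 1: Q = 36.50 + 5.060 = 41.56 m³/s; C = (36.50·0.8500 + 5.060·53.80)/41.56 = 7.297 mg/L.
After outfall 2: Q = 41.56 + 6.570 = 48.13 m³/s; C = (41.56·7.297 + 6.570·43.20)/48.13 = 12.20 mg/L.

12.2 mg/L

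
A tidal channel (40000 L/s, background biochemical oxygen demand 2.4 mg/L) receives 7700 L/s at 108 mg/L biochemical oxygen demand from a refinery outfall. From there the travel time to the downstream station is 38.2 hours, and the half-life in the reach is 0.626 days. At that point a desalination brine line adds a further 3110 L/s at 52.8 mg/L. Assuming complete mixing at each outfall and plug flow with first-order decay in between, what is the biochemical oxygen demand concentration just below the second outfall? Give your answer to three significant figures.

After mixing, C = (40000·2.400 + 7700·108.0) / 47700 = 927600/47700 = 19.45 mg/L; combined flow 47700 L/s.
Half-life 0.626 d → k = ln 2 / 0.626 = 1.107 d⁻¹.
Applying C = C₀e^(−kt): 19.45 × 0.1716 = 3.338 mg/L.
Second outfall: C = (47700·3.338 + 3110·52.80)/50810 = 6.365 mg/L.

6.37 mg/L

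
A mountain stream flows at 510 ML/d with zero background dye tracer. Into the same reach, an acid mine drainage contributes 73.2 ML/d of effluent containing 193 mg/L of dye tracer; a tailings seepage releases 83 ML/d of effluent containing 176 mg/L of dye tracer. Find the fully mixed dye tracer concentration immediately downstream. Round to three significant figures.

43.1 mg/L

Mixed concentration C = ΣQC/ΣQ = (510.0·0 + 73.20·193.0 + 83.00·176.0) / 666.2 = 28740/666.2 = 43.13 mg/L.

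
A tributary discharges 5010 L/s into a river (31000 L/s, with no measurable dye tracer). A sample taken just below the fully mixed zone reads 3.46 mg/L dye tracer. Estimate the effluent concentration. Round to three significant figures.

24.9 mg/L

Mass balance: 31000·0 + 5010·Cₑ = 36010·3.460
→ Cₑ = (36010·3.460 − 31000·0) / 5010 = 24.87 mg/L.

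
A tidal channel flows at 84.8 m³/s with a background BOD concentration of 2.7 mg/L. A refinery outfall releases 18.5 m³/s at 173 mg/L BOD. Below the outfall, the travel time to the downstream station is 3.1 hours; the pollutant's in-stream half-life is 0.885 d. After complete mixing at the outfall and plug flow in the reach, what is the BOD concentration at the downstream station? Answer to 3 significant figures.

30.0 mg/L

Mixed concentration C = ΣQC/ΣQ = (84.80·2.700 + 18.50·173.0) / 103.3 = 3429/103.3 = 33.20 mg/L.
Half-life 0.885 d → k = ln 2 / 0.885 = 0.7832 d⁻¹.
Applying C = C₀e^(−kt): 33.20 × 0.9038 = 30.00 mg/L.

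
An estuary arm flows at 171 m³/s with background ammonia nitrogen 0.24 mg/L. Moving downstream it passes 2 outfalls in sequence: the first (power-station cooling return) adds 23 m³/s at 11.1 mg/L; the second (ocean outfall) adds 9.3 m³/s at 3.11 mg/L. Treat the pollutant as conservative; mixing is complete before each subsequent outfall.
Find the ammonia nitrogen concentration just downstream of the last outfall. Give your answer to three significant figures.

Outfall 1: combined Q = 194.0 m³/s; C = (171.0·0.2400 + 23.00·11.10)/194.0 = 1.528 mg/L.
Outfall 2: combined Q = 203.3 m³/s; C = (194.0·1.528 + 9.300·3.110)/203.3 = 1.600 mg/L.

1.60 mg/L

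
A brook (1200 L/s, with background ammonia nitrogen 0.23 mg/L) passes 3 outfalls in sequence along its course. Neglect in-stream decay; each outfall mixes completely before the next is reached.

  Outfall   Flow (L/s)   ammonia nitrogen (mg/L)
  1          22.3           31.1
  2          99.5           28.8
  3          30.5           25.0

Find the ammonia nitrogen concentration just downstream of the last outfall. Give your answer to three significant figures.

3.40 mg/L

After outfall 1: Q = 1200 + 22.30 = 1222 L/s; C = (1200·0.2300 + 22.30·31.10)/1222 = 0.7932 mg/L.
After outfall 2: Q = 1222 + 99.50 = 1322 L/s; C = (1222·0.7932 + 99.50·28.80)/1322 = 2.901 mg/L.
After outfall 3: Q = 1322 + 30.50 = 1352 L/s; C = (1322·2.901 + 30.50·25.00)/1352 = 3.400 mg/L.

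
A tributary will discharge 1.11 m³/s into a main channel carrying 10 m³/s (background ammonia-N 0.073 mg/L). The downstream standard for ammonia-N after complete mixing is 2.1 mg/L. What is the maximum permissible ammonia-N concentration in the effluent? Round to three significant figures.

20.4 mg/L

At the limit, (Qr·Cr + Qe·Cₑ)/(Qr + Qe) = 2.1:
Cₑ = (11.11·2.1 − 10.00·0.07300) / 1.110 = 20.36 mg/L.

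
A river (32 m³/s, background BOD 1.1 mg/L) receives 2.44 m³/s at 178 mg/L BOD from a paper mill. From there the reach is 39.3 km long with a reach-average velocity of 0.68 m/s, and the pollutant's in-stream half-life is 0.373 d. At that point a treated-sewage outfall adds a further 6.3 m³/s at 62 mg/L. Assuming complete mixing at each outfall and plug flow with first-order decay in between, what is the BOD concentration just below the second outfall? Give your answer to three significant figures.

12.9 mg/L

Mixed concentration C = ΣQC/ΣQ = (32.00·1.100 + 2.440·178.0) / 34.44 = 469.5/34.44 = 13.63 mg/L; combined flow 34.44 m³/s.
Travel time t = 39.3·1000 / 0.68 = 57790 s = 16.05 h.
Half-life 0.373 d → k = ln 2 / 0.373 = 1.858 d⁻¹.
Decay over the reach: 13.63·exp(−kt) = 13.63·0.2885 = 3.933 mg/L.
At the second outfall, C = (34.44·3.933 + 6.300·62.00) / (34.44 + 6.300) = 12.91 mg/L.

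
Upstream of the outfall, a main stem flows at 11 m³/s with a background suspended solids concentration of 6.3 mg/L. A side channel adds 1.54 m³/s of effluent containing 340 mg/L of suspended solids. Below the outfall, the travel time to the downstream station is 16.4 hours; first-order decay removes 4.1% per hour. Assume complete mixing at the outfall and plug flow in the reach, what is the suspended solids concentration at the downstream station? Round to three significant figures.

Mixed concentration C = ΣQC/ΣQ = (11.00·6.300 + 1.540·340.0) / 12.54 = 592.9/12.54 = 47.28 mg/L.
4.1%/h lost → k = −ln(1 − 0.041) = 0.04186 h⁻¹.
Applying C = C₀e^(−kt): 47.28 × 0.5033 = 23.80 mg/L.

23.8 mg/L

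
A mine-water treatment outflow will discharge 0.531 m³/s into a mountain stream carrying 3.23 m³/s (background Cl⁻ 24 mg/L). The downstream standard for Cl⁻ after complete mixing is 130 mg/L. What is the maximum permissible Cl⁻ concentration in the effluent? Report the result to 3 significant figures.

At the limit, (Qr·Cr + Qe·Cₑ)/(Qr + Qe) = 130:
Cₑ = (3.761·130 − 3.230·24.00) / 0.5310 = 774.8 mg/L.

775 mg/L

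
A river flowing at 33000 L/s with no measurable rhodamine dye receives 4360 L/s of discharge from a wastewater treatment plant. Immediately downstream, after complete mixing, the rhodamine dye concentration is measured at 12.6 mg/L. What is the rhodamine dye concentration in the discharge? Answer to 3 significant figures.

108 mg/L

Mass balance: 33000·0 + 4360·Cₑ = 37360·12.60
→ Cₑ = (37360·12.60 − 33000·0) / 4360 = 108.0 mg/L.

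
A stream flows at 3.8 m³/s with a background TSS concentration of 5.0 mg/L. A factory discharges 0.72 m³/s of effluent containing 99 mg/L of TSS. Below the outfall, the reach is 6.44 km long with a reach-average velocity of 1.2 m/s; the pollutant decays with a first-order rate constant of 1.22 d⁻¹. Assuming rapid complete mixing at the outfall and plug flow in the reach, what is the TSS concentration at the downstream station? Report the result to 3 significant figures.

Mixed concentration C = ΣQC/ΣQ = (3.800·5.000 + 0.7200·99.00) / 4.520 = 90.28/4.520 = 19.97 mg/L.
Travel time t = 6.44·1000 / 1.2 = 5367 s = 1.491 h.
First-order decay: C = 19.97·exp(−k·t) = 19.97·0.9270 = 18.52 mg/L.

18.5 mg/L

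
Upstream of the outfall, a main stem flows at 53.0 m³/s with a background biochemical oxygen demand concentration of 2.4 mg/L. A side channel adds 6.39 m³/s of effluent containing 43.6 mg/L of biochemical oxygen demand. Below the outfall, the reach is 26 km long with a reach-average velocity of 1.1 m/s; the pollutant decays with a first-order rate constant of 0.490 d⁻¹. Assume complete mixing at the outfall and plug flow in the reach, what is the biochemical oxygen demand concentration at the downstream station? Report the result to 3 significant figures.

5.98 mg/L

Mixed concentration C = ΣQC/ΣQ = (53.00·2.400 + 6.390·43.60) / 59.39 = 405.8/59.39 = 6.833 mg/L.
Travel time t = 26·1000 / 1.1 = 23640 s = 6.566 h.
After decay, C = 6.833 × e^(−kt) = 6.833 × 0.8745 = 5.976 mg/L.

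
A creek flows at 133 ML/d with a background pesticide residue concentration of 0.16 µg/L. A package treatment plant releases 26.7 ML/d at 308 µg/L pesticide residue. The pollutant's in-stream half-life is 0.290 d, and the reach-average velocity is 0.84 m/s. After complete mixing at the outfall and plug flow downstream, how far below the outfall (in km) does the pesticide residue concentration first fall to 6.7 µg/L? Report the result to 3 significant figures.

62.0 km

Conservation of mass: C = (133.0·0.1600 + 26.70·308.0) / 159.7 = 8245/159.7 = 51.63 µg/L.
Half-life 0.290 d → k = ln 2 / 0.290 = 2.390 d⁻¹.
Set 51.63·exp(−k·t) = 6.7 → t = ln(51.63/6.7)/k = 73810 s = 20.50 h.
Distance = v·t = 0.84·73810 = 62000 m = 62.00 km.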